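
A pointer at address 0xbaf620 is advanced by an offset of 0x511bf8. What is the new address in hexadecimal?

Add column by column in base 16, right to left:
  0+8 = 8
  2+f = 1 carry 1
  6+b+1 = 2 carry 1
  f+1+1 = 1 carry 1
  a+1+1 = c
  b+5 = 0 carry 1
  final carry 1

0x10c1218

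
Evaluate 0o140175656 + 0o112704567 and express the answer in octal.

Add column by column in base 8, right to left:
  6+7 = 5 carry 1
  5+6+1 = 4 carry 1
  6+5+1 = 4 carry 1
  5+4+1 = 2 carry 1
  7+0+1 = 0 carry 1
  1+7+1 = 1 carry 1
  0+2+1 = 3
  4+1 = 5
  1+1 = 2

0o253102445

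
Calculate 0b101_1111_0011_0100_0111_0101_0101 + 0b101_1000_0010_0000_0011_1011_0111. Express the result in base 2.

0b1011011101010100101100001100

Add column by column in base 2, right to left:
  1+1 = 0 carry 1
  0+1+1 = 0 carry 1
  1+1+1 = 1 carry 1
  0+0+1 = 1
  1+1 = 0 carry 1
  0+1+1 = 0 carry 1
  1+0+1 = 0 carry 1
  0+1+1 = 0 carry 1
  1+1+1 = 1 carry 1
  1+1+1 = 1 carry 1
  1+0+1 = 0 carry 1
  0+0+1 = 1
  0+0 = 0
  0+0 = 0
  1+0 = 1
  0+0 = 0
  1+0 = 1
  1+1 = 0 carry 1
  0+0+1 = 1
  0+0 = 0
  1+0 = 1
  1+0 = 1
  1+0 = 1
  1+1 = 0 carry 1
  1+1+1 = 1 carry 1
  0+0+1 = 1
  1+1 = 0 carry 1
  final carry 1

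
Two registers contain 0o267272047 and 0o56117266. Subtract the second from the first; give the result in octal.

Subtract column by column in base 8:
  7-6 → 1
  4-6 → 6 (borrow)
  0-2-1 → 5 (borrow)
  2-7-1 → 2 (borrow)
  7-1-1 → 5
  2-1 → 1
  7-6 → 1
  6-5 → 1
  2-0 → 2

0o211152561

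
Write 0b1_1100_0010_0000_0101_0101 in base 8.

0o7020125

Group the bits in threes: 111 000 010 000 001 010 101 → 7020125.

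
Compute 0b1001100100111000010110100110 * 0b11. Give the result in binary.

Multiply each base-2 digit by 3, carrying:
  0×3 = 0 → write 0
  1×3 = 3 → write 1 carry 1
  1×3+1 = 4 → write 0 carry 2
  0×3+2 = 2 → write 0 carry 1
  0×3+1 = 1 → write 1
  1×3 = 3 → write 1 carry 1
  0×3+1 = 1 → write 1
  1×3 = 3 → write 1 carry 1
  1×3+1 = 4 → write 0 carry 2
  0×3+2 = 2 → write 0 carry 1
  1×3+1 = 4 → write 0 carry 2
  0×3+2 = 2 → write 0 carry 1
  0×3+1 = 1 → write 1
  0×3 = 0 → write 0
  0×3 = 0 → write 0
  1×3 = 3 → write 1 carry 1
  1×3+1 = 4 → write 0 carry 2
  1×3+2 = 5 → write 1 carry 2
  0×3+2 = 2 → write 0 carry 1
  0×3+1 = 1 → write 1
  1×3 = 3 → write 1 carry 1
  0×3+1 = 1 → write 1
  0×3 = 0 → write 0
  1×3 = 3 → write 1 carry 1
  1×3+1 = 4 → write 0 carry 2
  0×3+2 = 2 → write 0 carry 1
  0×3+1 = 1 → write 1
  1×3 = 3 → write 1 carry 1
  remaining carry: 1

0b11100101110101001000011110010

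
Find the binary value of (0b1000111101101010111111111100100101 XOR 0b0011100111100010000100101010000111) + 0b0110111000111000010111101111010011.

0b10010010011000001010011000101110101

First 0b1000111101101010111111111100100101 XOR 0b0011100111100010000100101010000111 = 0b1011011010001000111011010110100010.
Add column by column in base 2, right to left:
  0+1 = 1
  1+1 = 0 carry 1
  0+0+1 = 1
  0+0 = 0
  0+1 = 1
  1+0 = 1
  0+1 = 1
  1+1 = 0 carry 1
  1+1+1 = 1 carry 1
  0+1+1 = 0 carry 1
  1+0+1 = 0 carry 1
  0+1+1 = 0 carry 1
  1+1+1 = 1 carry 1
  1+1+1 = 1 carry 1
  0+1+1 = 0 carry 1
  1+0+1 = 0 carry 1
  1+1+1 = 1 carry 1
  1+0+1 = 0 carry 1
  0+0+1 = 1
  0+0 = 0
  0+0 = 0
  1+1 = 0 carry 1
  0+1+1 = 0 carry 1
  0+1+1 = 0 carry 1
  0+0+1 = 1
  1+0 = 1
  0+0 = 0
  1+1 = 0 carry 1
  1+1+1 = 1 carry 1
  0+1+1 = 0 carry 1
  1+0+1 = 0 carry 1
  1+1+1 = 1 carry 1
  0+1+1 = 0 carry 1
  1+0+1 = 0 carry 1
  final carry 1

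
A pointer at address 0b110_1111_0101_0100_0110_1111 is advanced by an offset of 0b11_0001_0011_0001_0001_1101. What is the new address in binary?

0b101000001000010110001100

Add column by column in base 2, right to left:
  1+1 = 0 carry 1
  1+0+1 = 0 carry 1
  1+1+1 = 1 carry 1
  1+1+1 = 1 carry 1
  0+1+1 = 0 carry 1
  1+0+1 = 0 carry 1
  1+0+1 = 0 carry 1
  0+0+1 = 1
  0+1 = 1
  0+0 = 0
  1+0 = 1
  0+0 = 0
  1+1 = 0 carry 1
  0+1+1 = 0 carry 1
  1+0+1 = 0 carry 1
  0+0+1 = 1
  1+1 = 0 carry 1
  1+0+1 = 0 carry 1
  1+0+1 = 0 carry 1
  1+0+1 = 0 carry 1
  0+1+1 = 0 carry 1
  1+1+1 = 1 carry 1
  1+0+1 = 0 carry 1
  final carry 1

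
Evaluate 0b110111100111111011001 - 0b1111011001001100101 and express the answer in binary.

0b101000001110101110100

Subtract column by column in base 2:
  1-1 → 0
  0-0 → 0
  0-1 → 1 (borrow)
  1-0-1 → 0
  1-0 → 1
  0-1 → 1 (borrow)
  1-1-1 → 1 (borrow)
  1-0-1 → 0
  1-0 → 1
  1-1 → 0
  1-0 → 1
  1-0 → 1
  0-1 → 1 (borrow)
  0-1-1 → 0 (borrow)
  1-0-1 → 0
  1-1 → 0
  1-1 → 0
  1-1 → 0
  0-1 → 1 (borrow)
  1-0-1 → 0
  1-0 → 1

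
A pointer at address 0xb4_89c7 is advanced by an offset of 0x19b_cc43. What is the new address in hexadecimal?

Add column by column in base 16, right to left:
  7+3 = a
  c+4 = 0 carry 1
  9+c+1 = 6 carry 1
  8+c+1 = 5 carry 1
  4+b+1 = 0 carry 1
  b+9+1 = 5 carry 1
  0+1+1 = 2

0x250560a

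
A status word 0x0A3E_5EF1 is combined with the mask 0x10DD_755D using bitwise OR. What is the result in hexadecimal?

0x1AFF7FFD

OR each hex digit independently (no carries):
  0|1=1, A|0=A, 3|D=F, E|D=F, 5|7=7, E|5=F, F|5=F, 1|D=D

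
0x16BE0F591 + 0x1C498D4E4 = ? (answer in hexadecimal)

0x33079CA75

Add column by column in base 16, right to left:
  1+4 = 5
  9+E = 7 carry 1
  5+4+1 = A
  F+D = C carry 1
  0+8+1 = 9
  E+9 = 7 carry 1
  B+4+1 = 0 carry 1
  6+C+1 = 3 carry 1
  1+1+1 = 3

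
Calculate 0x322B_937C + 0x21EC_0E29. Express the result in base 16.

Add column by column in base 16, right to left:
  C+9 = 5 carry 1
  7+2+1 = A
  3+E = 1 carry 1
  9+0+1 = A
  B+C = 7 carry 1
  2+E+1 = 1 carry 1
  2+1+1 = 4
  3+2 = 5

0x5417A1A5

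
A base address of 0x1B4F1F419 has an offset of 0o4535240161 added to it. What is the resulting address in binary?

0x1B4F1F419 = 0b110110100111100011111010000011001 in binary.
0o4535240161 = 0b100101011101010100000001110001 in binary.
Add column by column in base 2, right to left:
  1+1 = 0 carry 1
  0+0+1 = 1
  0+0 = 0
  1+0 = 1
  1+1 = 0 carry 1
  0+1+1 = 0 carry 1
  0+1+1 = 0 carry 1
  0+0+1 = 1
  0+0 = 0
  0+0 = 0
  1+0 = 1
  0+0 = 0
  1+0 = 1
  1+0 = 1
  1+1 = 0 carry 1
  1+0+1 = 0 carry 1
  1+1+1 = 1 carry 1
  0+0+1 = 1
  0+1 = 1
  0+0 = 0
  1+1 = 0 carry 1
  1+1+1 = 1 carry 1
  1+1+1 = 1 carry 1
  1+0+1 = 0 carry 1
  0+1+1 = 0 carry 1
  0+0+1 = 1
  1+1 = 0 carry 1
  0+0+1 = 1
  1+0 = 1
  1+1 = 0 carry 1
  0+0+1 = 1
  1+0 = 1
  1+0 = 1

0b111011010011001110011010010001010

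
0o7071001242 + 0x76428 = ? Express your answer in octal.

0x76428 = 0o1662050 in octal.
Add column by column in base 8, right to left:
  2+0 = 2
  4+5 = 1 carry 1
  2+0+1 = 3
  1+2 = 3
  0+6 = 6
  0+6 = 6
  1+1 = 2
  7+0 = 7
  0+0 = 0
  7+0 = 7

0o7072663312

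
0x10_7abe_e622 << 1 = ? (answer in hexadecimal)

0x20f57dcc44

1 bits is not a whole number of base-16 digits; in binary: 1000001111010101111101110011000100010 << 1 = 10000011110101011111011100110001000100.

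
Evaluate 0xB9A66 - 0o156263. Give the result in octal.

0xB9A66 = 0o2715146 in octal.
Subtract column by column in base 8:
  6-3 → 3
  4-6 → 6 (borrow)
  1-2-1 → 6 (borrow)
  5-6-1 → 6 (borrow)
  1-5-1 → 3 (borrow)
  7-1-1 → 5
  2-0 → 2

0o2536663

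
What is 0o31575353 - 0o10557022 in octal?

0o21016331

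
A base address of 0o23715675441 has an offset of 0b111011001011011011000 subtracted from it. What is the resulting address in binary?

0o23715675441 = 0b10011111001101110111101100100001 in binary.
Subtract column by column in base 2:
  1-0 → 1
  0-0 → 0
  0-0 → 0
  0-1 → 1 (borrow)
  0-1-1 → 0 (borrow)
  1-0-1 → 0
  0-1 → 1 (borrow)
  0-1-1 → 0 (borrow)
  1-0-1 → 0
  1-1 → 0
  0-1 → 1 (borrow)
  1-0-1 → 0
  1-1 → 0
  1-0 → 1
  1-0 → 1
  0-1 → 1 (borrow)
  1-1-1 → 1 (borrow)
  1-0-1 → 0
  1-1 → 0
  0-1 → 1 (borrow)
  1-1-1 → 1 (borrow)
  1-0-1 → 0
  0-0 → 0
  0-0 → 0
  1-0 → 1
  1-0 → 1
  1-0 → 1
  1-0 → 1
  1-0 → 1
  0-0 → 0
  0-0 → 0
  1-0 → 1

0b10011111000110011110010001001001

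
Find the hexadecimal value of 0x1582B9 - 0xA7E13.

0xB04A6

Subtract column by column in base 16:
  9-3 → 6
  B-1 → A
  2-E → 4 (borrow)
  8-7-1 → 0
  5-A → B (borrow)
  1-0-1 → 0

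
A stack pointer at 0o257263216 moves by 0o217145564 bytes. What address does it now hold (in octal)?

0o476431002

Add column by column in base 8, right to left:
  6+4 = 2 carry 1
  1+6+1 = 0 carry 1
  2+5+1 = 0 carry 1
  3+5+1 = 1 carry 1
  6+4+1 = 3 carry 1
  2+1+1 = 4
  7+7 = 6 carry 1
  5+1+1 = 7
  2+2 = 4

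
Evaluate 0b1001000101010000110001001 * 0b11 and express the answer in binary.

Multiply each base-2 digit by 3, carrying:
  1×3 = 3 → write 1 carry 1
  0×3+1 = 1 → write 1
  0×3 = 0 → write 0
  1×3 = 3 → write 1 carry 1
  0×3+1 = 1 → write 1
  0×3 = 0 → write 0
  0×3 = 0 → write 0
  1×3 = 3 → write 1 carry 1
  1×3+1 = 4 → write 0 carry 2
  0×3+2 = 2 → write 0 carry 1
  0×3+1 = 1 → write 1
  0×3 = 0 → write 0
  0×3 = 0 → write 0
  1×3 = 3 → write 1 carry 1
  0×3+1 = 1 → write 1
  1×3 = 3 → write 1 carry 1
  0×3+1 = 1 → write 1
  1×3 = 3 → write 1 carry 1
  0×3+1 = 1 → write 1
  0×3 = 0 → write 0
  0×3 = 0 → write 0
  1×3 = 3 → write 1 carry 1
  0×3+1 = 1 → write 1
  0×3 = 0 → write 0
  1×3 = 3 → write 1 carry 1
  remaining carry: 1

0b11011001111110010010011011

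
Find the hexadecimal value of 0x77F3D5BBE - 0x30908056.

0x74EACDB68

Subtract column by column in base 16:
  E-6 → 8
  B-5 → 6
  B-0 → B
  5-8 → D (borrow)
  D-0-1 → C
  3-9 → A (borrow)
  F-0-1 → E
  7-3 → 4
  7-0 → 7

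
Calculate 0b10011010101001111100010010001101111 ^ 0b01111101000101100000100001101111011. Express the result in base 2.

XOR bit by bit (1 where the bits differ):
  10011010101001111100010010001101111
^ 01111101000101100000100001101111011
= 11100111101100011100110011100010100

0b11100111101100011100110011100010100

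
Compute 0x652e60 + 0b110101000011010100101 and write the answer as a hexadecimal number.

0x7fb505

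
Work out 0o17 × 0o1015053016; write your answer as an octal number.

Multiply each base-8 digit by 15, carrying:
  6×15 = 90 → write 2 carry 11
  1×15+11 = 26 → write 2 carry 3
  0×15+3 = 3 → write 3
  3×15 = 45 → write 5 carry 5
  5×15+5 = 80 → write 0 carry 10
  0×15+10 = 10 → write 2 carry 1
  5×15+1 = 76 → write 4 carry 9
  1×15+9 = 24 → write 0 carry 3
  0×15+3 = 3 → write 3
  1×15 = 15 → write 7 carry 1
  remaining carry: 1

0o17304205322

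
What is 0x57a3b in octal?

0o1275073

Expand each hex digit to 4 bits: 5=0101 7=0111 a=1010 3=0011 b=1011.
Group the bits in threes: 001 010 111 101 000 111 011 → 1275073.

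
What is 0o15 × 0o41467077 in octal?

Multiply each base-8 digit by 13, carrying:
  7×13 = 91 → write 3 carry 11
  7×13+11 = 102 → write 6 carry 12
  0×13+12 = 12 → write 4 carry 1
  7×13+1 = 92 → write 4 carry 11
  6×13+11 = 89 → write 1 carry 11
  4×13+11 = 63 → write 7 carry 7
  1×13+7 = 20 → write 4 carry 2
  4×13+2 = 54 → write 6 carry 6
  remaining carry: 6

0o664714463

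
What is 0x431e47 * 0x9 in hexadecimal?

Multiply each base-16 digit by 9, carrying:
  7×9 = 63 → write f carry 3
  4×9+3 = 39 → write 7 carry 2
  e×9+2 = 128 → write 0 carry 8
  1×9+8 = 17 → write 1 carry 1
  3×9+1 = 28 → write c carry 1
  4×9+1 = 37 → write 5 carry 2
  remaining carry: 2

0x25c107f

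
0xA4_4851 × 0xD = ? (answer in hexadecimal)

0x857AC1D

Multiply each base-16 digit by 13, carrying:
  1×13 = 13 → write D
  5×13 = 65 → write 1 carry 4
  8×13+4 = 108 → write C carry 6
  4×13+6 = 58 → write A carry 3
  4×13+3 = 55 → write 7 carry 3
  A×13+3 = 133 → write 5 carry 8
  remaining carry: 8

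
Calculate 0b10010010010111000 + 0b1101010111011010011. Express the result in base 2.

Add column by column in base 2, right to left:
  0+1 = 1
  0+1 = 1
  0+0 = 0
  1+0 = 1
  1+1 = 0 carry 1
  1+0+1 = 0 carry 1
  0+1+1 = 0 carry 1
  1+1+1 = 1 carry 1
  0+0+1 = 1
  0+1 = 1
  1+1 = 0 carry 1
  0+1+1 = 0 carry 1
  0+0+1 = 1
  1+1 = 0 carry 1
  0+0+1 = 1
  0+1 = 1
  1+0 = 1
  0+1 = 1
  0+1 = 1

0b1111101001110001011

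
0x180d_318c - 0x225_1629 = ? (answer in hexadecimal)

Subtract column by column in base 16:
  c-9 → 3
  8-2 → 6
  1-6 → b (borrow)
  3-1-1 → 1
  d-5 → 8
  0-2 → e (borrow)
  8-2-1 → 5
  1-0 → 1

0x15e81b63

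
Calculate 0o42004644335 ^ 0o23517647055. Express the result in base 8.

XOR each oct digit independently (no carries):
  4^2=6, 2^3=1, 0^5=5, 0^1=1, 4^7=3, 6^6=0, 4^4=0, 4^7=3, 3^0=3, 3^5=6, 5^5=0

0o61513003360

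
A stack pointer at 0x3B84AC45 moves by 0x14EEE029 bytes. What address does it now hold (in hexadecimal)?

0x50738C6E

Add column by column in base 16, right to left:
  5+9 = E
  4+2 = 6
  C+0 = C
  A+E = 8 carry 1
  4+E+1 = 3 carry 1
  8+E+1 = 7 carry 1
  B+4+1 = 0 carry 1
  3+1+1 = 5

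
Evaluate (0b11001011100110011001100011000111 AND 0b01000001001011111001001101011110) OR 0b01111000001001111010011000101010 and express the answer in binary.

0b11001011100110011001100011000111 AND 0b01000001001011111001001101011110 = 0b01000001000010011001000001000110.
Then OR with 0b01111000001001111010011000101010.

0b1111001001011111011011001101110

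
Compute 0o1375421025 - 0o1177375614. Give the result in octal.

Subtract column by column in base 8:
  5-4 → 1
  2-1 → 1
  0-6 → 2 (borrow)
  1-5-1 → 3 (borrow)
  2-7-1 → 2 (borrow)
  4-3-1 → 0
  5-7 → 6 (borrow)
  7-7-1 → 7 (borrow)
  3-1-1 → 1
  1-1 → 0

0o176023211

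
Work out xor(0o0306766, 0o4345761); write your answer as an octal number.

0o4043007

XOR each oct digit independently (no carries):
  0^4=4, 3^3=0, 0^4=4, 6^5=3, 7^7=0, 6^6=0, 6^1=7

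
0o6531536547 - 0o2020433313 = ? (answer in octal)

Subtract column by column in base 8:
  7-3 → 4
  4-1 → 3
  5-3 → 2
  6-3 → 3
  3-3 → 0
  5-4 → 1
  1-0 → 1
  3-2 → 1
  5-0 → 5
  6-2 → 4

0o4511103234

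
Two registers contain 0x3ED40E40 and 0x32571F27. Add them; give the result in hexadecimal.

0x712B2D67

Add column by column in base 16, right to left:
  0+7 = 7
  4+2 = 6
  E+F = D carry 1
  0+1+1 = 2
  4+7 = B
  D+5 = 2 carry 1
  E+2+1 = 1 carry 1
  3+3+1 = 7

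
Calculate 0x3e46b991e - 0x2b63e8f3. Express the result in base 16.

0x3b907b02b

Subtract column by column in base 16:
  e-3 → b
  1-f → 2 (borrow)
  9-8-1 → 0
  9-e → b (borrow)
  b-3-1 → 7
  6-6 → 0
  4-b → 9 (borrow)
  e-2-1 → b
  3-0 → 3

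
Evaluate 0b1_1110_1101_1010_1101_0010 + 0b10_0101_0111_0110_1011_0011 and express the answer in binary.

Add column by column in base 2, right to left:
  0+1 = 1
  1+1 = 0 carry 1
  0+0+1 = 1
  0+0 = 0
  1+1 = 0 carry 1
  0+1+1 = 0 carry 1
  1+0+1 = 0 carry 1
  1+1+1 = 1 carry 1
  0+0+1 = 1
  1+1 = 0 carry 1
  0+1+1 = 0 carry 1
  1+0+1 = 0 carry 1
  1+1+1 = 1 carry 1
  0+1+1 = 0 carry 1
  1+1+1 = 1 carry 1
  1+0+1 = 0 carry 1
  0+1+1 = 0 carry 1
  1+0+1 = 0 carry 1
  1+1+1 = 1 carry 1
  1+0+1 = 0 carry 1
  1+0+1 = 0 carry 1
  0+1+1 = 0 carry 1
  final carry 1

0b10001000101000110000101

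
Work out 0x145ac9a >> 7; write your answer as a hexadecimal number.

0x28b59

7 bits is not a whole number of base-16 digits; in binary: 1010001011010110010011010 >> 7 = 101000101101011001.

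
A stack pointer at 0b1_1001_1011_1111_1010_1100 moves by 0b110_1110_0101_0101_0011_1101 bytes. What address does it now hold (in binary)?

0b100010000001010011101001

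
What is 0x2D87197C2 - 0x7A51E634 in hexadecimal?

0x25E1FB18E

Subtract column by column in base 16:
  2-4 → E (borrow)
  C-3-1 → 8
  7-6 → 1
  9-E → B (borrow)
  1-1-1 → F (borrow)
  7-5-1 → 1
  8-A → E (borrow)
  D-7-1 → 5
  2-0 → 2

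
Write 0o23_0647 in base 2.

0b10011000110100111

Each octal digit is 3 bits: 2=010 3=011 0=000 6=110 4=100 7=111.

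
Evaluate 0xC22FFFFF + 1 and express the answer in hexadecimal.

0xC2300000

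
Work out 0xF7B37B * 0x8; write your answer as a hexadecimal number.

Multiply each base-16 digit by 8, carrying:
  B×8 = 88 → write 8 carry 5
  7×8+5 = 61 → write D carry 3
  3×8+3 = 27 → write B carry 1
  B×8+1 = 89 → write 9 carry 5
  7×8+5 = 61 → write D carry 3
  F×8+3 = 123 → write B carry 7
  remaining carry: 7

0x7BD9BD8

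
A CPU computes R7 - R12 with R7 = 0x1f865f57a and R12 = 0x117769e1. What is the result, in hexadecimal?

Subtract column by column in base 16:
  a-1 → 9
  7-e → 9 (borrow)
  5-9-1 → b (borrow)
  f-6-1 → 8
  5-7 → e (borrow)
  6-7-1 → e (borrow)
  8-1-1 → 6
  f-1 → e
  1-0 → 1

0x1e6ee8b99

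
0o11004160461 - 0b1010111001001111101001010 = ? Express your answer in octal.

0o10655040747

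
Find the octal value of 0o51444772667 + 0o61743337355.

Add column by column in base 8, right to left:
  7+5 = 4 carry 1
  6+5+1 = 4 carry 1
  6+3+1 = 2 carry 1
  2+7+1 = 2 carry 1
  7+3+1 = 3 carry 1
  7+3+1 = 3 carry 1
  4+3+1 = 0 carry 1
  4+4+1 = 1 carry 1
  4+7+1 = 4 carry 1
  1+1+1 = 3
  5+6 = 3 carry 1
  final carry 1

0o133410332244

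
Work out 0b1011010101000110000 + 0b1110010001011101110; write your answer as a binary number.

0b11001100110100011110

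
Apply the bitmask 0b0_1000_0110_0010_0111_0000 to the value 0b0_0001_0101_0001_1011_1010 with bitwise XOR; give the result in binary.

0b010010011001111001010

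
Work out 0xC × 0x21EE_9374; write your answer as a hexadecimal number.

0x1972EE970

Multiply each base-16 digit by 12, carrying:
  4×12 = 48 → write 0 carry 3
  7×12+3 = 87 → write 7 carry 5
  3×12+5 = 41 → write 9 carry 2
  9×12+2 = 110 → write E carry 6
  E×12+6 = 174 → write E carry 10
  E×12+10 = 178 → write 2 carry 11
  1×12+11 = 23 → write 7 carry 1
  2×12+1 = 25 → write 9 carry 1
  remaining carry: 1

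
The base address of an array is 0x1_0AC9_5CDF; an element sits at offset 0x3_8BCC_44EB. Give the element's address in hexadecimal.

0x49695A1CA

Add column by column in base 16, right to left:
  F+B = A carry 1
  D+E+1 = C carry 1
  C+4+1 = 1 carry 1
  5+4+1 = A
  9+C = 5 carry 1
  C+C+1 = 9 carry 1
  A+B+1 = 6 carry 1
  0+8+1 = 9
  1+3 = 4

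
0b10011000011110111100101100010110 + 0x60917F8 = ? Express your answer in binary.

0b10011110100001001110001100001110

0x60917F8 = 0b110000010010001011111111000 in binary.
Add column by column in base 2, right to left:
  0+0 = 0
  1+0 = 1
  1+0 = 1
  0+1 = 1
  1+1 = 0 carry 1
  0+1+1 = 0 carry 1
  0+1+1 = 0 carry 1
  0+1+1 = 0 carry 1
  1+1+1 = 1 carry 1
  1+1+1 = 1 carry 1
  0+1+1 = 0 carry 1
  1+0+1 = 0 carry 1
  0+1+1 = 0 carry 1
  0+0+1 = 1
  1+0 = 1
  1+0 = 1
  1+1 = 0 carry 1
  1+0+1 = 0 carry 1
  0+0+1 = 1
  1+1 = 0 carry 1
  1+0+1 = 0 carry 1
  1+0+1 = 0 carry 1
  1+0+1 = 0 carry 1
  0+0+1 = 1
  0+0 = 0
  0+1 = 1
  0+1 = 1
  1+0 = 1
  1+0 = 1
  0+0 = 0
  0+0 = 0
  1+0 = 1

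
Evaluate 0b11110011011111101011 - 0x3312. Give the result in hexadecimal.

0xf04d9

0b11110011011111101011 = 0xf37eb in hexadecimal.
Subtract column by column in base 16:
  b-2 → 9
  e-1 → d
  7-3 → 4
  3-3 → 0
  f-0 → f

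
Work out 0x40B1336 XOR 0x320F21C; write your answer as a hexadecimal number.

XOR each hex digit independently (no carries):
  4^3=7, 0^2=2, B^0=B, 1^F=E, 3^2=1, 3^1=2, 6^C=A

0x72BE12A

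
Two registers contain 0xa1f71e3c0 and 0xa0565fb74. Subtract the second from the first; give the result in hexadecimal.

0x1a0be84c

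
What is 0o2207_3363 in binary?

Each octal digit is 3 bits: 2=010 2=010 0=000 7=111 3=011 3=011 6=110 3=011.

0b10010000111011011110011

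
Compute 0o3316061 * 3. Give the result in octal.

0o12152223

Multiply each base-8 digit by 3, carrying:
  1×3 = 3 → write 3
  6×3 = 18 → write 2 carry 2
  0×3+2 = 2 → write 2
  6×3 = 18 → write 2 carry 2
  1×3+2 = 5 → write 5
  3×3 = 9 → write 1 carry 1
  3×3+1 = 10 → write 2 carry 1
  remaining carry: 1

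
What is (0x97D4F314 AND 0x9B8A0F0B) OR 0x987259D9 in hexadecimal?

0x9BF25BD9

0x97D4F314 AND 0x9B8A0F0B = 0x93800300.
Then OR with 0x987259D9.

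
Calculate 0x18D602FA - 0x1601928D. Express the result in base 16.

0x2D4706D

Subtract column by column in base 16:
  A-D → D (borrow)
  F-8-1 → 6
  2-2 → 0
  0-9 → 7 (borrow)
  6-1-1 → 4
  D-0 → D
  8-6 → 2
  1-1 → 0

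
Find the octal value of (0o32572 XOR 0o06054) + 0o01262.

0o36010

First 0o32572 XOR 0o06054 = 0o34526.
Add column by column in base 8, right to left:
  6+2 = 0 carry 1
  2+6+1 = 1 carry 1
  5+2+1 = 0 carry 1
  4+1+1 = 6
  3+0 = 3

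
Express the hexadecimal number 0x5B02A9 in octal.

0o26601251

Expand each hex digit to 4 bits: 5=0101 B=1011 0=0000 2=0010 A=1010 9=1001.
Group the bits in threes: 010 110 110 000 001 010 101 001 → 26601251.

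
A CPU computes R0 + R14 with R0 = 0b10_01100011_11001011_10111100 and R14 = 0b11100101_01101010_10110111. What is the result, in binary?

Add column by column in base 2, right to left:
  0+1 = 1
  0+1 = 1
  1+1 = 0 carry 1
  1+0+1 = 0 carry 1
  1+1+1 = 1 carry 1
  1+1+1 = 1 carry 1
  0+0+1 = 1
  1+1 = 0 carry 1
  1+0+1 = 0 carry 1
  1+1+1 = 1 carry 1
  0+0+1 = 1
  1+1 = 0 carry 1
  0+0+1 = 1
  0+1 = 1
  1+1 = 0 carry 1
  1+0+1 = 0 carry 1
  1+1+1 = 1 carry 1
  1+0+1 = 0 carry 1
  0+1+1 = 0 carry 1
  0+0+1 = 1
  0+0 = 0
  1+1 = 0 carry 1
  1+1+1 = 1 carry 1
  0+1+1 = 0 carry 1
  0+0+1 = 1
  1+0 = 1

0b11010010010011011001110011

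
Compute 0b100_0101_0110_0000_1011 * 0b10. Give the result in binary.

0b10001010110000010110

Multiply each base-2 digit by 2, carrying:
  1×2 = 2 → write 0 carry 1
  1×2+1 = 3 → write 1 carry 1
  0×2+1 = 1 → write 1
  1×2 = 2 → write 0 carry 1
  0×2+1 = 1 → write 1
  0×2 = 0 → write 0
  0×2 = 0 → write 0
  0×2 = 0 → write 0
  0×2 = 0 → write 0
  1×2 = 2 → write 0 carry 1
  1×2+1 = 3 → write 1 carry 1
  0×2+1 = 1 → write 1
  1×2 = 2 → write 0 carry 1
  0×2+1 = 1 → write 1
  1×2 = 2 → write 0 carry 1
  0×2+1 = 1 → write 1
  0×2 = 0 → write 0
  0×2 = 0 → write 0
  1×2 = 2 → write 0 carry 1
  remaining carry: 1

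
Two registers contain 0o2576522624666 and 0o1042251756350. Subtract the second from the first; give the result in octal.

Subtract column by column in base 8:
  6-0 → 6
  6-5 → 1
  6-3 → 3
  4-6 → 6 (borrow)
  2-5-1 → 4 (borrow)
  6-7-1 → 6 (borrow)
  2-1-1 → 0
  2-5 → 5 (borrow)
  5-2-1 → 2
  6-2 → 4
  7-4 → 3
  5-0 → 5
  2-1 → 1

0o1534250646316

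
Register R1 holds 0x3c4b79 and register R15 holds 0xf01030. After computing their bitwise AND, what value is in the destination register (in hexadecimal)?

0x300030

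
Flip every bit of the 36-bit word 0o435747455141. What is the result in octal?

Each oct digit d becomes 7−d:
  4→3, 3→4, 5→2, 7→0, 4→3, 7→0, 4→3, 5→2, 5→2, 1→6, 4→3, 1→6

0o342030322636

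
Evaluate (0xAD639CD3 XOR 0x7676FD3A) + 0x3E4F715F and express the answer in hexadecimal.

0x11964D348

First 0xAD639CD3 XOR 0x7676FD3A = 0xDB1561E9.
Add column by column in base 16, right to left:
  9+F = 8 carry 1
  E+5+1 = 4 carry 1
  1+1+1 = 3
  6+7 = D
  5+F = 4 carry 1
  1+4+1 = 6
  B+E = 9 carry 1
  D+3+1 = 1 carry 1
  final carry 1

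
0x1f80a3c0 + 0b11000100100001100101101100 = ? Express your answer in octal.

0x1f80a3c0 = 0o3740121700 in octal.
0b11000100100001100101101100 = 0o304414554 in octal.
Add column by column in base 8, right to left:
  0+4 = 4
  0+5 = 5
  7+5 = 4 carry 1
  1+4+1 = 6
  2+1 = 3
  1+4 = 5
  0+4 = 4
  4+0 = 4
  7+3 = 2 carry 1
  3+0+1 = 4

0o4244536454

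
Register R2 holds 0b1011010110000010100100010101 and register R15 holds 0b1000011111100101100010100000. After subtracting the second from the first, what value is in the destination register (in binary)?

Subtract column by column in base 2:
  1-0 → 1
  0-0 → 0
  1-0 → 1
  0-0 → 0
  1-0 → 1
  0-1 → 1 (borrow)
  0-0-1 → 1 (borrow)
  0-1-1 → 0 (borrow)
  1-0-1 → 0
  0-0 → 0
  0-0 → 0
  1-1 → 0
  0-1 → 1 (borrow)
  1-0-1 → 0
  0-1 → 1 (borrow)
  0-0-1 → 1 (borrow)
  0-0-1 → 1 (borrow)
  0-1-1 → 0 (borrow)
  0-1-1 → 0 (borrow)
  1-1-1 → 1 (borrow)
  1-1-1 → 1 (borrow)
  0-1-1 → 0 (borrow)
  1-1-1 → 1 (borrow)
  0-0-1 → 1 (borrow)
  1-0-1 → 0
  1-0 → 1
  0-0 → 0
  1-1 → 0

0b10110110011101000001110101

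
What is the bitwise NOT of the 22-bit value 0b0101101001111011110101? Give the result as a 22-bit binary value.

0b1010010110000100001010

Invert each bit: 0101101001111011110101 → 1010010110000100001010.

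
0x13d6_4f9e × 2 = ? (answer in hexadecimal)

Multiply each base-16 digit by 2, carrying:
  e×2 = 28 → write c carry 1
  9×2+1 = 19 → write 3 carry 1
  f×2+1 = 31 → write f carry 1
  4×2+1 = 9 → write 9
  6×2 = 12 → write c
  d×2 = 26 → write a carry 1
  3×2+1 = 7 → write 7
  1×2 = 2 → write 2

0x27ac9f3c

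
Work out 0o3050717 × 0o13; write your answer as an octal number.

Multiply each base-8 digit by 11, carrying:
  7×11 = 77 → write 5 carry 9
  1×11+9 = 20 → write 4 carry 2
  7×11+2 = 79 → write 7 carry 9
  0×11+9 = 9 → write 1 carry 1
  5×11+1 = 56 → write 0 carry 7
  0×11+7 = 7 → write 7
  3×11 = 33 → write 1 carry 4
  remaining carry: 4

0o41701745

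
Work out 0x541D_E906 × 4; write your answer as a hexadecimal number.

0x15077A418

Multiply each base-16 digit by 4, carrying:
  6×4 = 24 → write 8 carry 1
  0×4+1 = 1 → write 1
  9×4 = 36 → write 4 carry 2
  E×4+2 = 58 → write A carry 3
  D×4+3 = 55 → write 7 carry 3
  1×4+3 = 7 → write 7
  4×4 = 16 → write 0 carry 1
  5×4+1 = 21 → write 5 carry 1
  remaining carry: 1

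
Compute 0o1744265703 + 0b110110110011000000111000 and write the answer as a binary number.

0b10000011011001001101111111011

0o1744265703 = 0b1111100100010110101111000011 in binary.
Add column by column in base 2, right to left:
  1+0 = 1
  1+0 = 1
  0+0 = 0
  0+1 = 1
  0+1 = 1
  0+1 = 1
  1+0 = 1
  1+0 = 1
  1+0 = 1
  1+0 = 1
  0+0 = 0
  1+0 = 1
  0+1 = 1
  1+1 = 0 carry 1
  1+0+1 = 0 carry 1
  0+0+1 = 1
  1+1 = 0 carry 1
  0+1+1 = 0 carry 1
  0+0+1 = 1
  0+1 = 1
  1+1 = 0 carry 1
  0+0+1 = 1
  0+1 = 1
  1+1 = 0 carry 1
  1+0+1 = 0 carry 1
  1+0+1 = 0 carry 1
  1+0+1 = 0 carry 1
  1+0+1 = 0 carry 1
  final carry 1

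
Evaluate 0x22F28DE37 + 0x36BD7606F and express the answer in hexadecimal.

Add column by column in base 16, right to left:
  7+F = 6 carry 1
  3+6+1 = A
  E+0 = E
  D+6 = 3 carry 1
  8+7+1 = 0 carry 1
  2+D+1 = 0 carry 1
  F+B+1 = B carry 1
  2+6+1 = 9
  2+3 = 5

0x59B003EA6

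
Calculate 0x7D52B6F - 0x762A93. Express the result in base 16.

Subtract column by column in base 16:
  F-3 → C
  6-9 → D (borrow)
  B-A-1 → 0
  2-2 → 0
  5-6 → F (borrow)
  D-7-1 → 5
  7-0 → 7

0x75F00DC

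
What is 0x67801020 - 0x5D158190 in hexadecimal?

Subtract column by column in base 16:
  0-0 → 0
  2-9 → 9 (borrow)
  0-1-1 → E (borrow)
  1-8-1 → 8 (borrow)
  0-5-1 → A (borrow)
  8-1-1 → 6
  7-D → A (borrow)
  6-5-1 → 0

0xA6A8E90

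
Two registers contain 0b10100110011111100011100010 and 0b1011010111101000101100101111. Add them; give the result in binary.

0b1101111110001000010000010001

Add column by column in base 2, right to left:
  0+1 = 1
  1+1 = 0 carry 1
  0+1+1 = 0 carry 1
  0+1+1 = 0 carry 1
  0+0+1 = 1
  1+1 = 0 carry 1
  1+0+1 = 0 carry 1
  1+0+1 = 0 carry 1
  0+1+1 = 0 carry 1
  0+1+1 = 0 carry 1
  0+0+1 = 1
  1+1 = 0 carry 1
  1+0+1 = 0 carry 1
  1+0+1 = 0 carry 1
  1+0+1 = 0 carry 1
  1+1+1 = 1 carry 1
  1+0+1 = 0 carry 1
  0+1+1 = 0 carry 1
  0+1+1 = 0 carry 1
  1+1+1 = 1 carry 1
  1+1+1 = 1 carry 1
  0+0+1 = 1
  0+1 = 1
  1+0 = 1
  0+1 = 1
  1+1 = 0 carry 1
  0+0+1 = 1
  0+1 = 1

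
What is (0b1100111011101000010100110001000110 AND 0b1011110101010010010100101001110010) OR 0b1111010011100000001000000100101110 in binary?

0b1100111011101000010100110001000110 AND 0b1011110101010010010100101001110010 = 0b1000110001000000010100100001000010.
Then OR with 0b1111010011100000001000000100101110.

0b1111110011100000011100100101101110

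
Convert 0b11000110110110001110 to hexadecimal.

0xc6d8e

Group the bits into nibbles: 1100 0110 1101 1000 1110 → c6d8e.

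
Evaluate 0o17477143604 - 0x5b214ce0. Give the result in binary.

0b100001110110110111101010100100

0o17477143604 = 0b1111100111111001100011110000100 in binary.
0x5b214ce0 = 0b1011011001000010100110011100000 in binary.
Subtract column by column in base 2:
  0-0 → 0
  0-0 → 0
  1-0 → 1
  0-0 → 0
  0-0 → 0
  0-1 → 1 (borrow)
  0-1-1 → 0 (borrow)
  1-1-1 → 1 (borrow)
  1-0-1 → 0
  1-0 → 1
  1-1 → 0
  0-1 → 1 (borrow)
  0-0-1 → 1 (borrow)
  0-0-1 → 1 (borrow)
  1-1-1 → 1 (borrow)
  1-0-1 → 0
  0-1 → 1 (borrow)
  0-0-1 → 1 (borrow)
  1-0-1 → 0
  1-0 → 1
  1-0 → 1
  1-1 → 0
  1-0 → 1
  1-0 → 1
  0-1 → 1 (borrow)
  0-1-1 → 0 (borrow)
  1-0-1 → 0
  1-1 → 0
  1-1 → 0
  1-0 → 1
  1-1 → 0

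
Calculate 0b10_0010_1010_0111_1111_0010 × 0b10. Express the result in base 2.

0b10001010100111111100100

Multiply each base-2 digit by 2, carrying:
  0×2 = 0 → write 0
  1×2 = 2 → write 0 carry 1
  0×2+1 = 1 → write 1
  0×2 = 0 → write 0
  1×2 = 2 → write 0 carry 1
  1×2+1 = 3 → write 1 carry 1
  1×2+1 = 3 → write 1 carry 1
  1×2+1 = 3 → write 1 carry 1
  1×2+1 = 3 → write 1 carry 1
  1×2+1 = 3 → write 1 carry 1
  1×2+1 = 3 → write 1 carry 1
  0×2+1 = 1 → write 1
  0×2 = 0 → write 0
  1×2 = 2 → write 0 carry 1
  0×2+1 = 1 → write 1
  1×2 = 2 → write 0 carry 1
  0×2+1 = 1 → write 1
  1×2 = 2 → write 0 carry 1
  0×2+1 = 1 → write 1
  0×2 = 0 → write 0
  0×2 = 0 → write 0
  1×2 = 2 → write 0 carry 1
  remaining carry: 1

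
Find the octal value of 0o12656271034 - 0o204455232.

0o12451613602

Subtract column by column in base 8:
  4-2 → 2
  3-3 → 0
  0-2 → 6 (borrow)
  1-5-1 → 3 (borrow)
  7-5-1 → 1
  2-4 → 6 (borrow)
  6-4-1 → 1
  5-0 → 5
  6-2 → 4
  2-0 → 2
  1-0 → 1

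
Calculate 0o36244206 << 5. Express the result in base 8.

0o1712210300

5 bits is not a whole number of base-8 digits; in binary: 11110010100100010000110 << 5 = 1111001010010001000011000000.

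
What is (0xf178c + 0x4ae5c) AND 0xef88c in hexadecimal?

0x2c088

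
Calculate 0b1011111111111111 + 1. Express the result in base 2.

The trailing 14 digits are 1 (max in base 2), so adding 1 cascades: they roll to 0 and the next digit up increments.

0b1100000000000000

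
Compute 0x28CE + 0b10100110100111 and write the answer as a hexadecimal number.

0x5275

0b10100110100111 = 0x29A7 in hexadecimal.
Add column by column in base 16, right to left:
  E+7 = 5 carry 1
  C+A+1 = 7 carry 1
  8+9+1 = 2 carry 1
  2+2+1 = 5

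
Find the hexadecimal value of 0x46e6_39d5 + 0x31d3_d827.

0x78ba11fc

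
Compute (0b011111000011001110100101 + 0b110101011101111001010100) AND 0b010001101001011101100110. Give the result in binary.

0b10000100001000101100000

Add column by column in base 2, right to left:
  1+0 = 1
  0+0 = 0
  1+1 = 0 carry 1
  0+0+1 = 1
  0+1 = 1
  1+0 = 1
  0+1 = 1
  1+0 = 1
  1+0 = 1
  1+1 = 0 carry 1
  0+1+1 = 0 carry 1
  0+1+1 = 0 carry 1
  1+1+1 = 1 carry 1
  1+0+1 = 0 carry 1
  0+1+1 = 0 carry 1
  0+1+1 = 0 carry 1
  0+1+1 = 0 carry 1
  0+0+1 = 1
  1+1 = 0 carry 1
  1+0+1 = 0 carry 1
  1+1+1 = 1 carry 1
  1+0+1 = 0 carry 1
  1+1+1 = 1 carry 1
  0+1+1 = 0 carry 1
  final carry 1
Sum = 0b1010100100001000111111001; now AND with 0b010001101001011101100110:
  1010100100001000111111001
& 0010001101001011101100110
= 0010000100001000101100000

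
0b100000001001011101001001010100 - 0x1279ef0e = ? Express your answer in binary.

0x1279ef0e = 0b10010011110011110111100001110 in binary.
Subtract column by column in base 2:
  0-0 → 0
  0-1 → 1 (borrow)
  1-1-1 → 1 (borrow)
  0-1-1 → 0 (borrow)
  1-0-1 → 0
  0-0 → 0
  1-0 → 1
  0-0 → 0
  0-1 → 1 (borrow)
  1-1-1 → 1 (borrow)
  0-1-1 → 0 (borrow)
  0-1-1 → 0 (borrow)
  1-0-1 → 0
  0-1 → 1 (borrow)
  1-1-1 → 1 (borrow)
  1-1-1 → 1 (borrow)
  1-1-1 → 1 (borrow)
  0-0-1 → 1 (borrow)
  1-0-1 → 0
  0-1 → 1 (borrow)
  0-1-1 → 0 (borrow)
  1-1-1 → 1 (borrow)
  0-1-1 → 0 (borrow)
  0-0-1 → 1 (borrow)
  0-0-1 → 1 (borrow)
  0-1-1 → 0 (borrow)
  0-0-1 → 1 (borrow)
  0-0-1 → 1 (borrow)
  0-1-1 → 0 (borrow)
  1-0-1 → 0

0b1101101010111110001101000110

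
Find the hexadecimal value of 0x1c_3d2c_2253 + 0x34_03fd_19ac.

Add column by column in base 16, right to left:
  3+c = f
  5+a = f
  2+9 = b
  2+1 = 3
  c+d = 9 carry 1
  2+f+1 = 2 carry 1
  d+3+1 = 1 carry 1
  3+0+1 = 4
  c+4 = 0 carry 1
  1+3+1 = 5

0x5041293bff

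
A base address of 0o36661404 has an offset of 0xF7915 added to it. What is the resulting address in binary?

0o36661404 = 0b11110110110001100000100 in binary.
0xF7915 = 0b11110111100100010101 in binary.
Add column by column in base 2, right to left:
  0+1 = 1
  0+0 = 0
  1+1 = 0 carry 1
  0+0+1 = 1
  0+1 = 1
  0+0 = 0
  0+0 = 0
  0+0 = 0
  1+1 = 0 carry 1
  1+0+1 = 0 carry 1
  0+0+1 = 1
  0+1 = 1
  0+1 = 1
  1+1 = 0 carry 1
  1+1+1 = 1 carry 1
  0+0+1 = 1
  1+1 = 0 carry 1
  1+1+1 = 1 carry 1
  0+1+1 = 0 carry 1
  1+1+1 = 1 carry 1
  1+0+1 = 0 carry 1
  1+0+1 = 0 carry 1
  1+0+1 = 0 carry 1
  final carry 1

0b100010101101110000011001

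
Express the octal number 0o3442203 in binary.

0b11100100010010000011

Each octal digit is 3 bits: 3=011 4=100 4=100 2=010 2=010 0=000 3=011.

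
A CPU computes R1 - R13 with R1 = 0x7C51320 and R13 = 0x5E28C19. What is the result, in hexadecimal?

0x1E28707

Subtract column by column in base 16:
  0-9 → 7 (borrow)
  2-1-1 → 0
  3-C → 7 (borrow)
  1-8-1 → 8 (borrow)
  5-2-1 → 2
  C-E → E (borrow)
  7-5-1 → 1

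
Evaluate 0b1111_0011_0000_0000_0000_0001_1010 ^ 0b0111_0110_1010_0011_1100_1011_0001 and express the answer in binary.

XOR bit by bit (1 where the bits differ):
  1111001100000000000000011010
^ 0111011010100011110010110001
= 1000010110100011110010101011

0b1000010110100011110010101011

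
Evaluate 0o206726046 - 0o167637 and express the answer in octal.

Subtract column by column in base 8:
  6-7 → 7 (borrow)
  4-3-1 → 0
  0-6 → 2 (borrow)
  6-7-1 → 6 (borrow)
  2-6-1 → 3 (borrow)
  7-1-1 → 5
  6-0 → 6
  0-0 → 0
  2-0 → 2

0o206536207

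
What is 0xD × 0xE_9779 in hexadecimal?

0xBDB125

Multiply each base-16 digit by 13, carrying:
  9×13 = 117 → write 5 carry 7
  7×13+7 = 98 → write 2 carry 6
  7×13+6 = 97 → write 1 carry 6
  9×13+6 = 123 → write B carry 7
  E×13+7 = 189 → write D carry 11
  remaining carry: B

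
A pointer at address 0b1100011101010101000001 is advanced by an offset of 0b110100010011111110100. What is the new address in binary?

Add column by column in base 2, right to left:
  1+0 = 1
  0+0 = 0
  0+1 = 1
  0+0 = 0
  0+1 = 1
  0+1 = 1
  1+1 = 0 carry 1
  0+1+1 = 0 carry 1
  1+1+1 = 1 carry 1
  0+1+1 = 0 carry 1
  1+1+1 = 1 carry 1
  0+0+1 = 1
  1+0 = 1
  0+1 = 1
  1+0 = 1
  1+0 = 1
  1+0 = 1
  0+1 = 1
  0+0 = 0
  0+1 = 1
  1+1 = 0 carry 1
  1+0+1 = 0 carry 1
  final carry 1

0b10010111111110100110101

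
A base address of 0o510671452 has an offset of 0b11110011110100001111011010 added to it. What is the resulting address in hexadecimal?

0o510671452 = 0x523732A in hexadecimal.
0b11110011110100001111011010 = 0x3CF43DA in hexadecimal.
Add column by column in base 16, right to left:
  A+A = 4 carry 1
  2+D+1 = 0 carry 1
  3+3+1 = 7
  7+4 = B
  3+F = 2 carry 1
  2+C+1 = F
  5+3 = 8

0x8F2B704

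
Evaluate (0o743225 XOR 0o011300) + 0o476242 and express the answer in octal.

0o1450367

First 0o743225 XOR 0o011300 = 0o752125.
Add column by column in base 8, right to left:
  5+2 = 7
  2+4 = 6
  1+2 = 3
  2+6 = 0 carry 1
  5+7+1 = 5 carry 1
  7+4+1 = 4 carry 1
  final carry 1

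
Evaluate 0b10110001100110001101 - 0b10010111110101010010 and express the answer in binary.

Subtract column by column in base 2:
  1-0 → 1
  0-1 → 1 (borrow)
  1-0-1 → 0
  1-0 → 1
  0-1 → 1 (borrow)
  0-0-1 → 1 (borrow)
  0-1-1 → 0 (borrow)
  1-0-1 → 0
  1-1 → 0
  0-0 → 0
  0-1 → 1 (borrow)
  1-1-1 → 1 (borrow)
  1-1-1 → 1 (borrow)
  0-1-1 → 0 (borrow)
  0-1-1 → 0 (borrow)
  0-0-1 → 1 (borrow)
  1-1-1 → 1 (borrow)
  1-0-1 → 0
  0-0 → 0
  1-1 → 0

0b11001110000111011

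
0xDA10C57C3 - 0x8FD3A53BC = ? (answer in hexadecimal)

Subtract column by column in base 16:
  3-C → 7 (borrow)
  C-B-1 → 0
  7-3 → 4
  5-5 → 0
  C-A → 2
  0-3 → D (borrow)
  1-D-1 → 3 (borrow)
  A-F-1 → A (borrow)
  D-8-1 → 4

0x4A3D20407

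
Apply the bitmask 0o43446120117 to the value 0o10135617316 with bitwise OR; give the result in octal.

0o53577737317

OR each oct digit independently (no carries):
  1|4=5, 0|3=3, 1|4=5, 3|4=7, 5|6=7, 6|1=7, 1|2=3, 7|0=7, 3|1=3, 1|1=1, 6|7=7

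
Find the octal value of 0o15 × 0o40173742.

0o643113172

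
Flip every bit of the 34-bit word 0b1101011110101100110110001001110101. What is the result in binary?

0b0010100001010011001001110110001010

Invert each bit: 1101011110101100110110001001110101 → 0010100001010011001001110110001010.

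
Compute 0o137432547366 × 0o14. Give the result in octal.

0o2172500331610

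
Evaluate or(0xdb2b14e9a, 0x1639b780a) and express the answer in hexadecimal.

OR each hex digit independently (no carries):
  d|1=d, b|6=f, 2|3=3, b|9=b, 1|b=b, 4|7=7, e|8=e, 9|0=9, a|a=a

0xdf3bb7e9a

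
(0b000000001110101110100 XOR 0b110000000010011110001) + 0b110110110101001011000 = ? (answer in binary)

First 0b000000001110101110100 XOR 0b110000000010011110001 = 0b110000001100110000101.
Add column by column in base 2, right to left:
  1+0 = 1
  0+0 = 0
  1+0 = 1
  0+1 = 1
  0+1 = 1
  0+0 = 0
  0+1 = 1
  1+0 = 1
  1+0 = 1
  0+1 = 1
  0+0 = 0
  1+1 = 0 carry 1
  1+0+1 = 0 carry 1
  0+1+1 = 0 carry 1
  0+1+1 = 0 carry 1
  0+0+1 = 1
  0+1 = 1
  0+1 = 1
  0+0 = 0
  1+1 = 0 carry 1
  1+1+1 = 1 carry 1
  final carry 1

0b1100111000001111011101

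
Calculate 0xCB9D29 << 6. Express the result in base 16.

0x32E74A40

6 bits is not a whole number of base-16 digits; in binary: 110010111001110100101001 << 6 = 110010111001110100101001000000.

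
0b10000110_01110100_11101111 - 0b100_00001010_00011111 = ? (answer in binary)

0b100000100110101011010000

Subtract column by column in base 2:
  1-1 → 0
  1-1 → 0
  1-1 → 0
  1-1 → 0
  0-1 → 1 (borrow)
  1-0-1 → 0
  1-0 → 1
  1-0 → 1
  0-0 → 0
  0-1 → 1 (borrow)
  1-0-1 → 0
  0-1 → 1 (borrow)
  1-0-1 → 0
  1-0 → 1
  1-0 → 1
  0-0 → 0
  0-0 → 0
  1-0 → 1
  1-1 → 0
  0-0 → 0
  0-0 → 0
  0-0 → 0
  0-0 → 0
  1-0 → 1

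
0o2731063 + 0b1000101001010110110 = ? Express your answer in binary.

0b100000000010011101001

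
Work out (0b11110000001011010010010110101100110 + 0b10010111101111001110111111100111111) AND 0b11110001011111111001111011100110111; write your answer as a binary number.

Add column by column in base 2, right to left:
  0+1 = 1
  1+1 = 0 carry 1
  1+1+1 = 1 carry 1
  0+1+1 = 0 carry 1
  0+1+1 = 0 carry 1
  1+1+1 = 1 carry 1
  1+0+1 = 0 carry 1
  0+0+1 = 1
  1+1 = 0 carry 1
  0+1+1 = 0 carry 1
  1+1+1 = 1 carry 1
  1+1+1 = 1 carry 1
  0+1+1 = 0 carry 1
  1+1+1 = 1 carry 1
  0+1+1 = 0 carry 1
  0+0+1 = 1
  1+1 = 0 carry 1
  0+1+1 = 0 carry 1
  0+1+1 = 0 carry 1
  1+0+1 = 0 carry 1
  0+0+1 = 1
  1+1 = 0 carry 1
  1+1+1 = 1 carry 1
  0+1+1 = 0 carry 1
  1+1+1 = 1 carry 1
  0+0+1 = 1
  0+1 = 1
  0+1 = 1
  0+1 = 1
  0+1 = 1
  0+0 = 0
  1+1 = 0 carry 1
  1+0+1 = 0 carry 1
  1+0+1 = 0 carry 1
  1+1+1 = 1 carry 1
  final carry 1
Sum = 0b110000111111010100001010110010100101; now AND with 0b11110001011111111001111011100110111:
  110000111111010100001010110010100101
& 011110001011111111001111011100110111
= 010000001011010100001010010000100101

0b10000001011010100001010010000100101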